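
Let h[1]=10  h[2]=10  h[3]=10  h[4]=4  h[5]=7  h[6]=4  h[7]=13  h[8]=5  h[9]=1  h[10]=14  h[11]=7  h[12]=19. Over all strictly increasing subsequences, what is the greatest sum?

Let S[i] be the best sum of a strictly increasing subsequence ending at i:
i:      1  2  3  4  5  6  7  8  9 10 11 12
h[i]:  10 10 10  4  7  4 13  5  1 14  7 19
S:     10 10 10  4 11  4 24  9  1 38 16 57
Maximum is 57 (e.g. 4 + 7 + 13 + 14 + 19).

57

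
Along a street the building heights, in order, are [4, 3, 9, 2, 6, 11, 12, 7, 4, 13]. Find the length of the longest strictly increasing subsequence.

5

Track the smallest tail for each achievable length (strict):
4 → extends → [4]
3 → replaces 4 → [3]
9 → extends → [3, 9]
2 → replaces 3 → [2, 9]
6 → replaces 9 → [2, 6]
11 → extends → [2, 6, 11]
12 → extends → [2, 6, 11, 12]
7 → replaces 11 → [2, 6, 7, 12]
4 → replaces 6 → [2, 4, 7, 12]
13 → extends → [2, 4, 7, 12, 13]
Five tails, so the longest strictly increasing subsequence has length 5 (e.g. 4, 9, 11, 12, 13).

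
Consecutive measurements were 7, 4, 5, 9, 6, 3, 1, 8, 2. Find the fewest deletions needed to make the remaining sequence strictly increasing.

Fewest deletions = n − (longest strictly increasing subsequence).
Patience tails:
7 → extends → [7]
4 → replaces 7 → [4]
5 → extends → [4, 5]
9 → extends → [4, 5, 9]
6 → replaces 9 → [4, 5, 6]
3 → replaces 4 → [3, 5, 6]
1 → replaces 3 → [1, 5, 6]
8 → extends → [1, 5, 6, 8]
2 → replaces 5 → [1, 2, 6, 8]
Longest strictly increasing subsequence has length 4, so deletions = 9 − 4 = 5.

5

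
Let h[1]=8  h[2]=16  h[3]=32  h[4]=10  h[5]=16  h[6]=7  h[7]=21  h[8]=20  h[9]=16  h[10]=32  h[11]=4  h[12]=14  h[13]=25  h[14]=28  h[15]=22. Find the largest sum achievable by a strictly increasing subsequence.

108

Let S[i] be the best sum of a strictly increasing subsequence ending at i:
i:       1   2   3   4   5   6   7   8   9  10  11  12  13  14  15
h[i]:    8  16  32  10  16   7  21  20  16  32   4  14  25  28  22
S:       8  24  56  18  34   7  55  54  34  87   4  32  80 108  77
Maximum is 108 (e.g. 8 + 10 + 16 + 21 + 25 + 28).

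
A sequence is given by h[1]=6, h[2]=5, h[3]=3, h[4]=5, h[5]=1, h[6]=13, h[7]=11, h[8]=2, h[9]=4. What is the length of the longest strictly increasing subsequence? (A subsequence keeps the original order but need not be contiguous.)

3

Let dp[i] be the length of the longest such subsequence ending at index i:
i:      1  2  3  4  5  6  7  8  9
h[i]:   6  5  3  5  1 13 11  2  4
dp:     1  1  1  2  1  3  3  2  3
Maximum dp value is 3.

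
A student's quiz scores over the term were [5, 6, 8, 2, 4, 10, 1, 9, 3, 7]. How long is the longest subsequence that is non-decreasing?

Track the smallest tail for each achievable length (allowing ties):
5 → extends → [5]
6 → extends → [5, 6]
8 → extends → [5, 6, 8]
2 → replaces 5 → [2, 6, 8]
4 → replaces 6 → [2, 4, 8]
10 → extends → [2, 4, 8, 10]
1 → replaces 2 → [1, 4, 8, 10]
9 → replaces 10 → [1, 4, 8, 9]
3 → replaces 4 → [1, 3, 8, 9]
7 → replaces 8 → [1, 3, 7, 9]
Four tails, so the longest non-decreasing subsequence has length 4 (e.g. 5, 6, 8, 10).

4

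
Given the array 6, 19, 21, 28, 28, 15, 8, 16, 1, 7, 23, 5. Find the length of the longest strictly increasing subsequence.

4

Let dp[i] be the length of the longest such subsequence ending at index i:
i:      1  2  3  4  5  6  7  8  9 10 11 12
a[i]:   6 19 21 28 28 15  8 16  1  7 23  5
dp:     1  2  3  4  4  2  2  3  1  2  4  2
Maximum dp value is 4.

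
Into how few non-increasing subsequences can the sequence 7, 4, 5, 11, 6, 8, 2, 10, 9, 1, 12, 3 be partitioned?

Place each on the leftmost legal pile:
7 → new pile 1 (tops now [7])
4 → pile 1 (tops now [4])
5 → new pile 2 (tops now [4, 5])
11 → new pile 3 (tops now [4, 5, 11])
6 → pile 3 (tops now [4, 5, 6])
8 → new pile 4 (tops now [4, 5, 6, 8])
2 → pile 1 (tops now [2, 5, 6, 8])
10 → new pile 5 (tops now [2, 5, 6, 8, 10])
9 → pile 5 (tops now [2, 5, 6, 8, 9])
1 → pile 1 (tops now [1, 5, 6, 8, 9])
12 → new pile 6 (tops now [1, 5, 6, 8, 9, 12])
3 → pile 2 (tops now [1, 3, 6, 8, 9, 12])
Six piles.

6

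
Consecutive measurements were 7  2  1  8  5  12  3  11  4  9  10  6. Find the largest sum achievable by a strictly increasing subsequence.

34

Let S[i] be the best sum of a strictly increasing subsequence ending at i:
i:      1  2  3  4  5  6  7  8  9 10 11 12
a[i]:   7  2  1  8  5 12  3 11  4  9 10  6
S:      7  2  1 15  7 27  5 26  9 24 34 15
Maximum is 34 (e.g. 7 + 8 + 9 + 10).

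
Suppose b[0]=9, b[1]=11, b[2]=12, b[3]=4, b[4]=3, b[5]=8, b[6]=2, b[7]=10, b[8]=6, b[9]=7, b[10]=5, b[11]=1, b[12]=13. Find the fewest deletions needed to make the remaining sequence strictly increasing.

Fewest deletions = n − (longest strictly increasing subsequence).
Patience tails:
9 → extends → [9]
11 → extends → [9, 11]
12 → extends → [9, 11, 12]
4 → replaces 9 → [4, 11, 12]
3 → replaces 4 → [3, 11, 12]
8 → replaces 11 → [3, 8, 12]
2 → replaces 3 → [2, 8, 12]
10 → replaces 12 → [2, 8, 10]
6 → replaces 8 → [2, 6, 10]
7 → replaces 10 → [2, 6, 7]
5 → replaces 6 → [2, 5, 7]
1 → replaces 2 → [1, 5, 7]
13 → extends → [1, 5, 7, 13]
Longest strictly increasing subsequence has length 4, so deletions = 13 − 4 = 9.

9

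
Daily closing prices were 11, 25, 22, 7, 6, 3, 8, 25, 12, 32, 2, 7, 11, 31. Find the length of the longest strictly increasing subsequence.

4

Let dp[i] be the length of the longest such subsequence ending at index i:
i:      1  2  3  4  5  6  7  8  9 10 11 12 13 14
a[i]:  11 25 22  7  6  3  8 25 12 32  2  7 11 31
dp:     1  2  2  1  1  1  2  3  3  4  1  2  3  4
Maximum dp value is 4.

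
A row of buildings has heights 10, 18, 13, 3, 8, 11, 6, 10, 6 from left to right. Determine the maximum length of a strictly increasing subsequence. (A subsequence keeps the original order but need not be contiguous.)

3

Track the smallest tail for each achievable length (strict):
10 → extends → [10]
18 → extends → [10, 18]
13 → replaces 18 → [10, 13]
3 → replaces 10 → [3, 13]
8 → replaces 13 → [3, 8]
11 → extends → [3, 8, 11]
6 → replaces 8 → [3, 6, 11]
10 → replaces 11 → [3, 6, 10]
6 → already a tail → [3, 6, 10]
Three tails, so the longest strictly increasing subsequence has length 3 (e.g. 3, 8, 11).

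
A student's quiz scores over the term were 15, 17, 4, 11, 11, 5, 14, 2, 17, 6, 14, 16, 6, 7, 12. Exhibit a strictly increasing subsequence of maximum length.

Patience tails give the LIS length; then backtrack through the dp parents:
15 → extends → [15]
17 → extends → [15, 17]
4 → replaces 15 → [4, 17]
11 → replaces 17 → [4, 11]
11 → already a tail → [4, 11]
5 → replaces 11 → [4, 5]
14 → extends → [4, 5, 14]
2 → replaces 4 → [2, 5, 14]
17 → extends → [2, 5, 14, 17]
6 → replaces 14 → [2, 5, 6, 17]
14 → replaces 17 → [2, 5, 6, 14]
16 → extends → [2, 5, 6, 14, 16]
6 → already a tail → [2, 5, 6, 14, 16]
7 → replaces 14 → [2, 5, 6, 7, 16]
12 → replaces 16 → [2, 5, 6, 7, 12]
Length 5; one witness is 4, 5, 6, 14, 16.

4, 5, 6, 14, 16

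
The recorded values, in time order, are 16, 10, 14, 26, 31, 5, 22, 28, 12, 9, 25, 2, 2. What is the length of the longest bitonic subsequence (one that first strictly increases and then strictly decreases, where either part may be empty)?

inc[i] = longest strictly increasing subsequence ending at i; dec[i] = longest strictly decreasing subsequence starting at i:
i:      1  2  3  4  5  6  7  8  9 10 11 12 13
a[i]:  16 10 14 26 31  5 22 28 12  9 25  2  2
inc:    1  1  2  3  4  1  3  4  2  2  4  1  1
dec:    5  3  4  5  5  2  4  4  3  2  2  1  1
Best peak at i=5 (value 31): inc=4, dec=5, length 4+5−1 = 8.

8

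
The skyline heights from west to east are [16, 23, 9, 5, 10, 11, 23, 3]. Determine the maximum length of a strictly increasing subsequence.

Track the smallest tail for each achievable length (strict):
16 → extends → [16]
23 → extends → [16, 23]
9 → replaces 16 → [9, 23]
5 → replaces 9 → [5, 23]
10 → replaces 23 → [5, 10]
11 → extends → [5, 10, 11]
23 → extends → [5, 10, 11, 23]
3 → replaces 5 → [3, 10, 11, 23]
Four tails, so the longest strictly increasing subsequence has length 4 (e.g. 9, 10, 11, 23).

4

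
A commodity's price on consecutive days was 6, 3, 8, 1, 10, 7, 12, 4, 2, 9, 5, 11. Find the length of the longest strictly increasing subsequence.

4

Let dp[i] be the length of the longest such subsequence ending at index i:
i:      1  2  3  4  5  6  7  8  9 10 11 12
a[i]:   6  3  8  1 10  7 12  4  2  9  5 11
dp:     1  1  2  1  3  2  4  2  2  3  3  4
Maximum dp value is 4.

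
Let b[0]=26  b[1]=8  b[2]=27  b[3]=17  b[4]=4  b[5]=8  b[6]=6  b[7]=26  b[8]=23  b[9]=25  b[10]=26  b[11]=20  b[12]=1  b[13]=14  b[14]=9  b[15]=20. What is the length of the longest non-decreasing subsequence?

5

Track the smallest tail for each achievable length (allowing ties):
26 → extends → [26]
8 → replaces 26 → [8]
27 → extends → [8, 27]
17 → replaces 27 → [8, 17]
4 → replaces 8 → [4, 17]
8 → replaces 17 → [4, 8]
6 → replaces 8 → [4, 6]
26 → extends → [4, 6, 26]
23 → replaces 26 → [4, 6, 23]
25 → extends → [4, 6, 23, 25]
26 → extends → [4, 6, 23, 25, 26]
20 → replaces 23 → [4, 6, 20, 25, 26]
1 → replaces 4 → [1, 6, 20, 25, 26]
14 → replaces 20 → [1, 6, 14, 25, 26]
9 → replaces 14 → [1, 6, 9, 25, 26]
20 → replaces 25 → [1, 6, 9, 20, 26]
Five tails, so the longest non-decreasing subsequence has length 5 (e.g. 8, 17, 23, 25, 26).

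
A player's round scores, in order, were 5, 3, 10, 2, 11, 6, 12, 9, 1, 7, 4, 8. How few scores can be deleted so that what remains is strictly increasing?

8

Fewest deletions = n − (longest strictly increasing subsequence).
i:      1  2  3  4  5  6  7  8  9 10 11 12
a[i]:   5  3 10  2 11  6 12  9  1  7  4  8
dp:     1  1  2  1  3  2  4  3  1  3  2  4
max dp = 4, so deletions = 12 − 4 = 8.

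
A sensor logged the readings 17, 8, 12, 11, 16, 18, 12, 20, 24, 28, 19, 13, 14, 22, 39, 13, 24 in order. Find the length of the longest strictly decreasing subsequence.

Let dp[i] be the longest strictly decreasing subsequence ending at i:
i:      1  2  3  4  5  6  7  8  9 10 11 12 13 14 15 16 17
a[i]:  17  8 12 11 16 18 12 20 24 28 19 13 14 22 39 13 24
dp:     1  2  2  3  2  1  3  1  1  1  2  3  3  2  1  4  2
Maximum is 4.

4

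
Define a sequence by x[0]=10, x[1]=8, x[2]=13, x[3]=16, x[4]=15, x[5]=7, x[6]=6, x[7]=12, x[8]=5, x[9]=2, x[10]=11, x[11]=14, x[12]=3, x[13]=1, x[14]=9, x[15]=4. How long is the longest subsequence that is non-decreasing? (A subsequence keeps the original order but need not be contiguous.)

3

Let dp[i] be the length of the longest such subsequence ending at index i:
i:      0  1  2  3  4  5  6  7  8  9 10 11 12 13 14 15
x[i]:  10  8 13 16 15  7  6 12  5  2 11 14  3  1  9  4
dp:     1  1  2  3  3  1  1  2  1  1  2  3  2  1  3  3
Maximum dp value is 3.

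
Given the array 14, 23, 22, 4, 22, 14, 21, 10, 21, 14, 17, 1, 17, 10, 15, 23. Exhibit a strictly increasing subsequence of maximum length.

Patience tails give the LIS length; then backtrack through the dp parents:
14 → extends → [14]
23 → extends → [14, 23]
22 → replaces 23 → [14, 22]
4 → replaces 14 → [4, 22]
22 → already a tail → [4, 22]
14 → replaces 22 → [4, 14]
21 → extends → [4, 14, 21]
10 → replaces 14 → [4, 10, 21]
21 → already a tail → [4, 10, 21]
14 → replaces 21 → [4, 10, 14]
17 → extends → [4, 10, 14, 17]
1 → replaces 4 → [1, 10, 14, 17]
17 → already a tail → [1, 10, 14, 17]
10 → already a tail → [1, 10, 14, 17]
15 → replaces 17 → [1, 10, 14, 15]
23 → extends → [1, 10, 14, 15, 23]
Length 5; one witness is 4, 10, 14, 17, 23.

4, 10, 14, 17, 23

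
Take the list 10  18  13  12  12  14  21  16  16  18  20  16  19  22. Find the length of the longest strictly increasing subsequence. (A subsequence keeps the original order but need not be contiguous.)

7

Let dp[i] be the length of the longest such subsequence ending at index i:
i:      1  2  3  4  5  6  7  8  9 10 11 12 13 14
a[i]:  10 18 13 12 12 14 21 16 16 18 20 16 19 22
dp:     1  2  2  2  2  3  4  4  4  5  6  4  6  7
Maximum dp value is 7.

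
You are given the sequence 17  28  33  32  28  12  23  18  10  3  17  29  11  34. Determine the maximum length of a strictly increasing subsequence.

4

Track the smallest tail for each achievable length (strict):
17 → extends → [17]
28 → extends → [17, 28]
33 → extends → [17, 28, 33]
32 → replaces 33 → [17, 28, 32]
28 → already a tail → [17, 28, 32]
12 → replaces 17 → [12, 28, 32]
23 → replaces 28 → [12, 23, 32]
18 → replaces 23 → [12, 18, 32]
10 → replaces 12 → [10, 18, 32]
3 → replaces 10 → [3, 18, 32]
17 → replaces 18 → [3, 17, 32]
29 → replaces 32 → [3, 17, 29]
11 → replaces 17 → [3, 11, 29]
34 → extends → [3, 11, 29, 34]
Four tails, so the longest strictly increasing subsequence has length 4 (e.g. 17, 28, 33, 34).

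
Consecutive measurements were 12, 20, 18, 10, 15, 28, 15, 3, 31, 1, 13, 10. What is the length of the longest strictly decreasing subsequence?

5

Negate each value so 'decreasing' becomes 'increasing', then run patience tails on the negated sequence:
-12 → extends → [-12]
-20 → replaces -12 → [-20]
-18 → extends → [-20, -18]
-10 → extends → [-20, -18, -10]
-15 → replaces -10 → [-20, -18, -15]
-28 → replaces -20 → [-28, -18, -15]
-15 → already a tail → [-28, -18, -15]
-3 → extends → [-28, -18, -15, -3]
-31 → replaces -28 → [-31, -18, -15, -3]
-1 → extends → [-31, -18, -15, -3, -1]
-13 → replaces -3 → [-31, -18, -15, -13, -1]
-10 → replaces -1 → [-31, -18, -15, -13, -10]
Five tails, so the longest strictly decreasing subsequence of the original has length 5.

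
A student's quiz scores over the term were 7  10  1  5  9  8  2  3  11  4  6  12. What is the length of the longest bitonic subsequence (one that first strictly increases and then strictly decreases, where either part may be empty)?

inc[i] = longest strictly increasing subsequence ending at i; dec[i] = longest strictly decreasing subsequence starting at i:
i:      1  2  3  4  5  6  7  8  9 10 11 12
a[i]:   7 10  1  5  9  8  2  3 11  4  6 12
inc:    1  2  1  2  3  3  2  3  4  4  5  6
dec:    3  4  1  2  3  2  1  1  2  1  1  1
Best peak at i=12 (value 12): inc=6, dec=1, length 6+1−1 = 6.

6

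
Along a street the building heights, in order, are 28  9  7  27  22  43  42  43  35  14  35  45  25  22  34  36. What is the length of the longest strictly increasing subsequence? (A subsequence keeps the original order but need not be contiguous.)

Track the smallest tail for each achievable length (strict):
28 → extends → [28]
9 → replaces 28 → [9]
7 → replaces 9 → [7]
27 → extends → [7, 27]
22 → replaces 27 → [7, 22]
43 → extends → [7, 22, 43]
42 → replaces 43 → [7, 22, 42]
43 → extends → [7, 22, 42, 43]
35 → replaces 42 → [7, 22, 35, 43]
14 → replaces 22 → [7, 14, 35, 43]
35 → already a tail → [7, 14, 35, 43]
45 → extends → [7, 14, 35, 43, 45]
25 → replaces 35 → [7, 14, 25, 43, 45]
22 → replaces 25 → [7, 14, 22, 43, 45]
34 → replaces 43 → [7, 14, 22, 34, 45]
36 → replaces 45 → [7, 14, 22, 34, 36]
Five tails, so the longest strictly increasing subsequence has length 5 (e.g. 9, 27, 42, 43, 45).

5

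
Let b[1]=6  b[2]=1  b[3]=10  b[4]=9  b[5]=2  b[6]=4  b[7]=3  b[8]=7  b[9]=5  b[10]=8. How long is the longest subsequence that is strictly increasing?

Let dp[i] be the length of the longest such subsequence ending at index i:
i:      1  2  3  4  5  6  7  8  9 10
b[i]:   6  1 10  9  2  4  3  7  5  8
dp:     1  1  2  2  2  3  3  4  4  5
Maximum dp value is 5.

5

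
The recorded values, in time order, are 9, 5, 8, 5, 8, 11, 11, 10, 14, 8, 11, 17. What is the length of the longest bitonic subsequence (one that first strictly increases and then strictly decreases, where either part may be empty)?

5

inc[i] = longest strictly increasing subsequence ending at i; dec[i] = longest strictly decreasing subsequence starting at i:
i:      1  2  3  4  5  6  7  8  9 10 11 12
a[i]:   9  5  8  5  8 11 11 10 14  8 11 17
inc:    1  1  2  1  2  3  3  3  4  2  4  5
dec:    3  1  2  1  1  3  3  2  2  1  1  1
Best peak at i=6 (value 11): inc=3, dec=3, length 3+3−1 = 5.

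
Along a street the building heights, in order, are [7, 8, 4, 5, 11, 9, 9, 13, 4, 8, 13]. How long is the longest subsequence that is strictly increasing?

4

Let dp[i] be the length of the longest such subsequence ending at index i:
i:      1  2  3  4  5  6  7  8  9 10 11
a[i]:   7  8  4  5 11  9  9 13  4  8 13
dp:     1  2  1  2  3  3  3  4  1  3  4
Maximum dp value is 4.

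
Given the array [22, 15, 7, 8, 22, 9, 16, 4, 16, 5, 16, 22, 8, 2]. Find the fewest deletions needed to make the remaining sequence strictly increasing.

Fewest deletions = n − (longest strictly increasing subsequence).
Patience tails:
22 → extends → [22]
15 → replaces 22 → [15]
7 → replaces 15 → [7]
8 → extends → [7, 8]
22 → extends → [7, 8, 22]
9 → replaces 22 → [7, 8, 9]
16 → extends → [7, 8, 9, 16]
4 → replaces 7 → [4, 8, 9, 16]
16 → already a tail → [4, 8, 9, 16]
5 → replaces 8 → [4, 5, 9, 16]
16 → already a tail → [4, 5, 9, 16]
22 → extends → [4, 5, 9, 16, 22]
8 → replaces 9 → [4, 5, 8, 16, 22]
2 → replaces 4 → [2, 5, 8, 16, 22]
Longest strictly increasing subsequence has length 5, so deletions = 14 − 5 = 9.

9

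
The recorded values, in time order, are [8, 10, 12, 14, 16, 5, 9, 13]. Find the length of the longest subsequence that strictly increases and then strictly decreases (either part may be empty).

inc[i] = longest strictly increasing subsequence ending at i; dec[i] = longest strictly decreasing subsequence starting at i:
i:      1  2  3  4  5  6  7  8
a[i]:   8 10 12 14 16  5  9 13
inc:    1  2  3  4  5  1  2  4
dec:    2  2  2  2  2  1  1  1
Best peak at i=5 (value 16): inc=5, dec=2, length 5+2−1 = 6.

6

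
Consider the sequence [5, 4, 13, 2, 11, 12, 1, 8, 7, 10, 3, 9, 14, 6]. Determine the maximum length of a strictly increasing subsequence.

Let dp[i] be the length of the longest such subsequence ending at index i:
i:      1  2  3  4  5  6  7  8  9 10 11 12 13 14
a[i]:   5  4 13  2 11 12  1  8  7 10  3  9 14  6
dp:     1  1  2  1  2  3  1  2  2  3  2  3  4  3
Maximum dp value is 4.

4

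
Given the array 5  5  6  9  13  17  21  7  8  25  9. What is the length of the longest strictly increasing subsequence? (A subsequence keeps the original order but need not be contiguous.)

7

Let dp[i] be the length of the longest such subsequence ending at index i:
i:      1  2  3  4  5  6  7  8  9 10 11
a[i]:   5  5  6  9 13 17 21  7  8 25  9
dp:     1  1  2  3  4  5  6  3  4  7  5
Maximum dp value is 7.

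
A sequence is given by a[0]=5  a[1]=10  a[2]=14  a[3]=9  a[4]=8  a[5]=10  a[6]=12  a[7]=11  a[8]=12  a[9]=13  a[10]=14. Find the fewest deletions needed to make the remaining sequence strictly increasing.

Fewest deletions = n − (longest strictly increasing subsequence).
i:      0  1  2  3  4  5  6  7  8  9 10
a[i]:   5 10 14  9  8 10 12 11 12 13 14
dp:     1  2  3  2  2  3  4  4  5  6  7
max dp = 7, so deletions = 11 − 7 = 4.

4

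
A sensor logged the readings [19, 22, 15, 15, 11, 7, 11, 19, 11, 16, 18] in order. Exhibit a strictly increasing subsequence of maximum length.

Patience tails give the LIS length; then backtrack through the dp parents:
19 → extends → [19]
22 → extends → [19, 22]
15 → replaces 19 → [15, 22]
15 → already a tail → [15, 22]
11 → replaces 15 → [11, 22]
7 → replaces 11 → [7, 22]
11 → replaces 22 → [7, 11]
19 → extends → [7, 11, 19]
11 → already a tail → [7, 11, 19]
16 → replaces 19 → [7, 11, 16]
18 → extends → [7, 11, 16, 18]
Length 4; one witness is 7, 11, 16, 18.

7, 11, 16, 18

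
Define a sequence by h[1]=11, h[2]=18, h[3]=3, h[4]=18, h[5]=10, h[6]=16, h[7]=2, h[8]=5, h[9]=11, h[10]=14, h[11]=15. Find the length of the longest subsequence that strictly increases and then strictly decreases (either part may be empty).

inc[i] = longest strictly increasing subsequence ending at i; dec[i] = longest strictly decreasing subsequence starting at i:
i:      1  2  3  4  5  6  7  8  9 10 11
h[i]:  11 18  3 18 10 16  2  5 11 14 15
inc:    1  2  1  2  2  3  1  2  3  4  5
dec:    3  3  2  3  2  2  1  1  1  1  1
Best peak at i=11 (value 15): inc=5, dec=1, length 5+1−1 = 5.

5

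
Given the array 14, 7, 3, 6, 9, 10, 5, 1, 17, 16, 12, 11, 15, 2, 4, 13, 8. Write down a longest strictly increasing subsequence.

Patience tails give the LIS length; then backtrack through the dp parents:
14 → extends → [14]
7 → replaces 14 → [7]
3 → replaces 7 → [3]
6 → extends → [3, 6]
9 → extends → [3, 6, 9]
10 → extends → [3, 6, 9, 10]
5 → replaces 6 → [3, 5, 9, 10]
1 → replaces 3 → [1, 5, 9, 10]
17 → extends → [1, 5, 9, 10, 17]
16 → replaces 17 → [1, 5, 9, 10, 16]
12 → replaces 16 → [1, 5, 9, 10, 12]
11 → replaces 12 → [1, 5, 9, 10, 11]
15 → extends → [1, 5, 9, 10, 11, 15]
2 → replaces 5 → [1, 2, 9, 10, 11, 15]
4 → replaces 9 → [1, 2, 4, 10, 11, 15]
13 → replaces 15 → [1, 2, 4, 10, 11, 13]
8 → replaces 10 → [1, 2, 4, 8, 11, 13]
Length 6; one witness is 3, 6, 9, 10, 12, 15.

3, 6, 9, 10, 12, 15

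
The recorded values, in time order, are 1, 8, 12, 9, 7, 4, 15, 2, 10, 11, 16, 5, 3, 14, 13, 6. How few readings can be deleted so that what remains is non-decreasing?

Fewest deletions = n − (longest non-decreasing subsequence).
Patience tails:
1 → extends → [1]
8 → extends → [1, 8]
12 → extends → [1, 8, 12]
9 → replaces 12 → [1, 8, 9]
7 → replaces 8 → [1, 7, 9]
4 → replaces 7 → [1, 4, 9]
15 → extends → [1, 4, 9, 15]
2 → replaces 4 → [1, 2, 9, 15]
10 → replaces 15 → [1, 2, 9, 10]
11 → extends → [1, 2, 9, 10, 11]
16 → extends → [1, 2, 9, 10, 11, 16]
5 → replaces 9 → [1, 2, 5, 10, 11, 16]
3 → replaces 5 → [1, 2, 3, 10, 11, 16]
14 → replaces 16 → [1, 2, 3, 10, 11, 14]
13 → replaces 14 → [1, 2, 3, 10, 11, 13]
6 → replaces 10 → [1, 2, 3, 6, 11, 13]
Longest non-decreasing subsequence has length 6, so deletions = 16 − 6 = 10.

10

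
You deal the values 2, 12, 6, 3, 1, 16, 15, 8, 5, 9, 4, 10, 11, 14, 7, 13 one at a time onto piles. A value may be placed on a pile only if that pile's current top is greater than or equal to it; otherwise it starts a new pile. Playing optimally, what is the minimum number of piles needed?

7

Place each on the leftmost legal pile:
2 → new pile 1 (tops now [2])
12 → new pile 2 (tops now [2, 12])
6 → pile 2 (tops now [2, 6])
3 → pile 2 (tops now [2, 3])
1 → pile 1 (tops now [1, 3])
16 → new pile 3 (tops now [1, 3, 16])
15 → pile 3 (tops now [1, 3, 15])
8 → pile 3 (tops now [1, 3, 8])
5 → pile 3 (tops now [1, 3, 5])
9 → new pile 4 (tops now [1, 3, 5, 9])
4 → pile 3 (tops now [1, 3, 4, 9])
10 → new pile 5 (tops now [1, 3, 4, 9, 10])
11 → new pile 6 (tops now [1, 3, 4, 9, 10, 11])
14 → new pile 7 (tops now [1, 3, 4, 9, 10, 11, 14])
7 → pile 4 (tops now [1, 3, 4, 7, 10, 11, 14])
13 → pile 7 (tops now [1, 3, 4, 7, 10, 11, 13])
Seven piles.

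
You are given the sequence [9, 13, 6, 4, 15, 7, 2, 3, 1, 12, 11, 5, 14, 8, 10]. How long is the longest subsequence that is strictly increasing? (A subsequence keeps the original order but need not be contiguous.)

Track the smallest tail for each achievable length (strict):
9 → extends → [9]
13 → extends → [9, 13]
6 → replaces 9 → [6, 13]
4 → replaces 6 → [4, 13]
15 → extends → [4, 13, 15]
7 → replaces 13 → [4, 7, 15]
2 → replaces 4 → [2, 7, 15]
3 → replaces 7 → [2, 3, 15]
1 → replaces 2 → [1, 3, 15]
12 → replaces 15 → [1, 3, 12]
11 → replaces 12 → [1, 3, 11]
5 → replaces 11 → [1, 3, 5]
14 → extends → [1, 3, 5, 14]
8 → replaces 14 → [1, 3, 5, 8]
10 → extends → [1, 3, 5, 8, 10]
Five tails, so the longest strictly increasing subsequence has length 5 (e.g. 2, 3, 5, 8, 10).

5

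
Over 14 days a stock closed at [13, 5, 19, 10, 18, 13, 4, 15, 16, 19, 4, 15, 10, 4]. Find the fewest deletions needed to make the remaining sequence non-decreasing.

Fewest deletions = n − (longest non-decreasing subsequence).
Patience tails:
13 → extends → [13]
5 → replaces 13 → [5]
19 → extends → [5, 19]
10 → replaces 19 → [5, 10]
18 → extends → [5, 10, 18]
13 → replaces 18 → [5, 10, 13]
4 → replaces 5 → [4, 10, 13]
15 → extends → [4, 10, 13, 15]
16 → extends → [4, 10, 13, 15, 16]
19 → extends → [4, 10, 13, 15, 16, 19]
4 → replaces 10 → [4, 4, 13, 15, 16, 19]
15 → replaces 16 → [4, 4, 13, 15, 15, 19]
10 → replaces 13 → [4, 4, 10, 15, 15, 19]
4 → replaces 10 → [4, 4, 4, 15, 15, 19]
Longest non-decreasing subsequence has length 6, so deletions = 14 − 6 = 8.

8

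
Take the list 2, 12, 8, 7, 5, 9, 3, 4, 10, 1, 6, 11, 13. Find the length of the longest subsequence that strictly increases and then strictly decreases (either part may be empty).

7

inc[i] = longest strictly increasing subsequence ending at i; dec[i] = longest strictly decreasing subsequence starting at i:
i:      1  2  3  4  5  6  7  8  9 10 11 12 13
a[i]:   2 12  8  7  5  9  3  4 10  1  6 11 13
inc:    1  2  2  2  2  3  2  3  4  1  4  5  6
dec:    2  6  5  4  3  3  2  2  2  1  1  1  1
Best peak at i=2 (value 12): inc=2, dec=6, length 2+6−1 = 7.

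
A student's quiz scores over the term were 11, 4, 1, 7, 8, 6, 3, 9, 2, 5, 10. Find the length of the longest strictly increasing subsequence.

5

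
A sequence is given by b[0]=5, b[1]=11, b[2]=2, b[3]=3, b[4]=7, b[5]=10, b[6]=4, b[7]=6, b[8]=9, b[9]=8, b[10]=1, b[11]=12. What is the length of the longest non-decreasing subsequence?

6

Let dp[i] be the length of the longest such subsequence ending at index i:
i:      0  1  2  3  4  5  6  7  8  9 10 11
b[i]:   5 11  2  3  7 10  4  6  9  8  1 12
dp:     1  2  1  2  3  4  3  4  5  5  1  6
Maximum dp value is 6.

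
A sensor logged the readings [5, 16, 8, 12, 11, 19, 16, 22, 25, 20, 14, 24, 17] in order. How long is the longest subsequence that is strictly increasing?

Let dp[i] be the length of the longest such subsequence ending at index i:
i:      1  2  3  4  5  6  7  8  9 10 11 12 13
a[i]:   5 16  8 12 11 19 16 22 25 20 14 24 17
dp:     1  2  2  3  3  4  4  5  6  5  4  6  5
Maximum dp value is 6.

6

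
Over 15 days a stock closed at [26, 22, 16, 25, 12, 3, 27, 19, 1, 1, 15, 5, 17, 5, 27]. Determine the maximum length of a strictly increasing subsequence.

4

Track the smallest tail for each achievable length (strict):
26 → extends → [26]
22 → replaces 26 → [22]
16 → replaces 22 → [16]
25 → extends → [16, 25]
12 → replaces 16 → [12, 25]
3 → replaces 12 → [3, 25]
27 → extends → [3, 25, 27]
19 → replaces 25 → [3, 19, 27]
1 → replaces 3 → [1, 19, 27]
1 → already a tail → [1, 19, 27]
15 → replaces 19 → [1, 15, 27]
5 → replaces 15 → [1, 5, 27]
17 → replaces 27 → [1, 5, 17]
5 → already a tail → [1, 5, 17]
27 → extends → [1, 5, 17, 27]
Four tails, so the longest strictly increasing subsequence has length 4 (e.g. 12, 15, 17, 27).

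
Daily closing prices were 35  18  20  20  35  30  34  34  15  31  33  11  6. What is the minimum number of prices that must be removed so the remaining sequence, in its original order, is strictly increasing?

8

Fewest deletions = n − (longest strictly increasing subsequence).
i:      1  2  3  4  5  6  7  8  9 10 11 12 13
a[i]:  35 18 20 20 35 30 34 34 15 31 33 11  6
dp:     1  1  2  2  3  3  4  4  1  4  5  1  1
max dp = 5, so deletions = 13 − 5 = 8.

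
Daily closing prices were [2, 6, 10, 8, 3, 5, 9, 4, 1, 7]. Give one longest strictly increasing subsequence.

2, 6, 8, 9

Patience tails give the LIS length; then backtrack through the dp parents:
2 → extends → [2]
6 → extends → [2, 6]
10 → extends → [2, 6, 10]
8 → replaces 10 → [2, 6, 8]
3 → replaces 6 → [2, 3, 8]
5 → replaces 8 → [2, 3, 5]
9 → extends → [2, 3, 5, 9]
4 → replaces 5 → [2, 3, 4, 9]
1 → replaces 2 → [1, 3, 4, 9]
7 → replaces 9 → [1, 3, 4, 7]
Length 4; one witness is 2, 6, 8, 9.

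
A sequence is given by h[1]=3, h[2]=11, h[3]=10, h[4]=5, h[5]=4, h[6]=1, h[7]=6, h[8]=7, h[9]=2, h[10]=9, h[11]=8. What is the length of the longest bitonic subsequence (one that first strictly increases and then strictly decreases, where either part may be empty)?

6

inc[i] = longest strictly increasing subsequence ending at i; dec[i] = longest strictly decreasing subsequence starting at i:
i:      1  2  3  4  5  6  7  8  9 10 11
h[i]:   3 11 10  5  4  1  6  7  2  9  8
inc:    1  2  2  2  2  1  3  4  2  5  5
dec:    2  5  4  3  2  1  2  2  1  2  1
Best peak at i=2 (value 11): inc=2, dec=5, length 2+5−1 = 6.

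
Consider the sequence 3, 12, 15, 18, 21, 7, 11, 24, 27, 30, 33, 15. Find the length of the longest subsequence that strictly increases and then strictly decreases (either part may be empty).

inc[i] = longest strictly increasing subsequence ending at i; dec[i] = longest strictly decreasing subsequence starting at i:
i:      1  2  3  4  5  6  7  8  9 10 11 12
a[i]:   3 12 15 18 21  7 11 24 27 30 33 15
inc:    1  2  3  4  5  2  3  6  7  8  9  4
dec:    1  2  2  2  2  1  1  2  2  2  2  1
Best peak at i=11 (value 33): inc=9, dec=2, length 9+2−1 = 10.

10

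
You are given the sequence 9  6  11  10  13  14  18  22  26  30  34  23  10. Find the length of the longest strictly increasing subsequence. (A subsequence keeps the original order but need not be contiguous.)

9

Track the smallest tail for each achievable length (strict):
9 → extends → [9]
6 → replaces 9 → [6]
11 → extends → [6, 11]
10 → replaces 11 → [6, 10]
13 → extends → [6, 10, 13]
14 → extends → [6, 10, 13, 14]
18 → extends → [6, 10, 13, 14, 18]
22 → extends → [6, 10, 13, 14, 18, 22]
26 → extends → [6, 10, 13, 14, 18, 22, 26]
30 → extends → [6, 10, 13, 14, 18, 22, 26, 30]
34 → extends → [6, 10, 13, 14, 18, 22, 26, 30, 34]
23 → replaces 26 → [6, 10, 13, 14, 18, 22, 23, 30, 34]
10 → already a tail → [6, 10, 13, 14, 18, 22, 23, 30, 34]
Nine tails, so the longest strictly increasing subsequence has length 9 (e.g. 9, 11, 13, 14, 18, 22, 26, 30, 34).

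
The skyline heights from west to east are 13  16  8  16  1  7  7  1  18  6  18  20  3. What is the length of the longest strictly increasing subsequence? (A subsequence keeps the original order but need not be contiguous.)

4

Let dp[i] be the length of the longest such subsequence ending at index i:
i:      1  2  3  4  5  6  7  8  9 10 11 12 13
a[i]:  13 16  8 16  1  7  7  1 18  6 18 20  3
dp:     1  2  1  2  1  2  2  1  3  2  3  4  2
Maximum dp value is 4.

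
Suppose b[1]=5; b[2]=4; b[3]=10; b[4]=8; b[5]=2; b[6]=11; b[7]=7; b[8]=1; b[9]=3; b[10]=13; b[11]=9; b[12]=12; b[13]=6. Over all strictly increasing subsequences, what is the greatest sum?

39

Let S[i] be the best sum of a strictly increasing subsequence ending at i:
i:      1  2  3  4  5  6  7  8  9 10 11 12 13
b[i]:   5  4 10  8  2 11  7  1  3 13  9 12  6
S:      5  4 15 13  2 26 12  1  5 39 22 38 11
Maximum is 39 (e.g. 5 + 10 + 11 + 13).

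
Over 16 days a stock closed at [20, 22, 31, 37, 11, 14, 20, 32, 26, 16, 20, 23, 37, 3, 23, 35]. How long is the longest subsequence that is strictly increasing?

Track the smallest tail for each achievable length (strict):
20 → extends → [20]
22 → extends → [20, 22]
31 → extends → [20, 22, 31]
37 → extends → [20, 22, 31, 37]
11 → replaces 20 → [11, 22, 31, 37]
14 → replaces 22 → [11, 14, 31, 37]
20 → replaces 31 → [11, 14, 20, 37]
32 → replaces 37 → [11, 14, 20, 32]
26 → replaces 32 → [11, 14, 20, 26]
16 → replaces 20 → [11, 14, 16, 26]
20 → replaces 26 → [11, 14, 16, 20]
23 → extends → [11, 14, 16, 20, 23]
37 → extends → [11, 14, 16, 20, 23, 37]
3 → replaces 11 → [3, 14, 16, 20, 23, 37]
23 → already a tail → [3, 14, 16, 20, 23, 37]
35 → replaces 37 → [3, 14, 16, 20, 23, 35]
Six tails, so the longest strictly increasing subsequence has length 6 (e.g. 11, 14, 16, 20, 23, 37).

6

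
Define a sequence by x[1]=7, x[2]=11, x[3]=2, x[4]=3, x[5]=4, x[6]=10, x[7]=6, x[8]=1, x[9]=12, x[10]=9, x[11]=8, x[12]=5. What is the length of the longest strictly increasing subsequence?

5

Track the smallest tail for each achievable length (strict):
7 → extends → [7]
11 → extends → [7, 11]
2 → replaces 7 → [2, 11]
3 → replaces 11 → [2, 3]
4 → extends → [2, 3, 4]
10 → extends → [2, 3, 4, 10]
6 → replaces 10 → [2, 3, 4, 6]
1 → replaces 2 → [1, 3, 4, 6]
12 → extends → [1, 3, 4, 6, 12]
9 → replaces 12 → [1, 3, 4, 6, 9]
8 → replaces 9 → [1, 3, 4, 6, 8]
5 → replaces 6 → [1, 3, 4, 5, 8]
Five tails, so the longest strictly increasing subsequence has length 5 (e.g. 2, 3, 4, 10, 12).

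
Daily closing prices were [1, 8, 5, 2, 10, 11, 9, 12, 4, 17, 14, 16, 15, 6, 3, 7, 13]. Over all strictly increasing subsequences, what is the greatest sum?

72

Let S[i] be the best sum of a strictly increasing subsequence ending at i:
i:      1  2  3  4  5  6  7  8  9 10 11 12 13 14 15 16 17
a[i]:   1  8  5  2 10 11  9 12  4 17 14 16 15  6  3  7 13
S:      1  9  6  3 19 30 18 42  7 59 56 72 71 13  6 20 55
Maximum is 72 (e.g. 1 + 8 + 10 + 11 + 12 + 14 + 16).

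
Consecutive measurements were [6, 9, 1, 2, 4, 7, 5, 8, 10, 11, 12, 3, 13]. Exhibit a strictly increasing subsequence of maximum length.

Patience tails give the LIS length; then backtrack through the dp parents:
6 → extends → [6]
9 → extends → [6, 9]
1 → replaces 6 → [1, 9]
2 → replaces 9 → [1, 2]
4 → extends → [1, 2, 4]
7 → extends → [1, 2, 4, 7]
5 → replaces 7 → [1, 2, 4, 5]
8 → extends → [1, 2, 4, 5, 8]
10 → extends → [1, 2, 4, 5, 8, 10]
11 → extends → [1, 2, 4, 5, 8, 10, 11]
12 → extends → [1, 2, 4, 5, 8, 10, 11, 12]
3 → replaces 4 → [1, 2, 3, 5, 8, 10, 11, 12]
13 → extends → [1, 2, 3, 5, 8, 10, 11, 12, 13]
Length 9; one witness is 1, 2, 4, 7, 8, 10, 11, 12, 13.

1, 2, 4, 7, 8, 10, 11, 12, 13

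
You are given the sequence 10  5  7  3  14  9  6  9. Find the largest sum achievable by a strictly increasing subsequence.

26

Let S[i] be the best sum of a strictly increasing subsequence ending at i:
i:      1  2  3  4  5  6  7  8
a[i]:  10  5  7  3 14  9  6  9
S:     10  5 12  3 26 21 11 21
Maximum is 26 (e.g. 5 + 7 + 14).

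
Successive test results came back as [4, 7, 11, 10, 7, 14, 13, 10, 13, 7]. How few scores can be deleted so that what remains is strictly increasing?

6

Fewest deletions = n − (longest strictly increasing subsequence).
Patience tails:
4 → extends → [4]
7 → extends → [4, 7]
11 → extends → [4, 7, 11]
10 → replaces 11 → [4, 7, 10]
7 → already a tail → [4, 7, 10]
14 → extends → [4, 7, 10, 14]
13 → replaces 14 → [4, 7, 10, 13]
10 → already a tail → [4, 7, 10, 13]
13 → already a tail → [4, 7, 10, 13]
7 → already a tail → [4, 7, 10, 13]
Longest strictly increasing subsequence has length 4, so deletions = 10 − 4 = 6.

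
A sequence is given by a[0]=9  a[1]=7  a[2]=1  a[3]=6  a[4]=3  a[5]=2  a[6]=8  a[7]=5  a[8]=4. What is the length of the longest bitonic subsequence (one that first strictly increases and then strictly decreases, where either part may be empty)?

5

inc[i] = longest strictly increasing subsequence ending at i; dec[i] = longest strictly decreasing subsequence starting at i:
i:     0 1 2 3 4 5 6 7 8
a[i]:  9 7 1 6 3 2 8 5 4
inc:   1 1 1 2 2 2 3 3 3
dec:   5 4 1 3 2 1 3 2 1
Best peak at i=0 (value 9): inc=1, dec=5, length 1+5−1 = 5.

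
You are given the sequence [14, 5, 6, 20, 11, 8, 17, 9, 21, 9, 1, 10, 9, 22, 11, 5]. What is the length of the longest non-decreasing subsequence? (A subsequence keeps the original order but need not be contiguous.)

7

Let dp[i] be the length of the longest such subsequence ending at index i:
i:      1  2  3  4  5  6  7  8  9 10 11 12 13 14 15 16
a[i]:  14  5  6 20 11  8 17  9 21  9  1 10  9 22 11  5
dp:     1  1  2  3  3  3  4  4  5  5  1  6  6  7  7  2
Maximum dp value is 7.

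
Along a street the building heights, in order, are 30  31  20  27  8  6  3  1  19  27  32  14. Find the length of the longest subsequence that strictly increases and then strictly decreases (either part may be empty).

7

inc[i] = longest strictly increasing subsequence ending at i; dec[i] = longest strictly decreasing subsequence starting at i:
i:      1  2  3  4  5  6  7  8  9 10 11 12
a[i]:  30 31 20 27  8  6  3  1 19 27 32 14
inc:    1  2  1  2  1  1  1  1  2  3  4  2
dec:    6  6  5  5  4  3  2  1  2  2  2  1
Best peak at i=2 (value 31): inc=2, dec=6, length 2+6−1 = 7.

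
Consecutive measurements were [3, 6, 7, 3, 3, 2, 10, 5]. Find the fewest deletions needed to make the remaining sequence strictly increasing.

Fewest deletions = n − (longest strictly increasing subsequence).
i:      1  2  3  4  5  6  7  8
a[i]:   3  6  7  3  3  2 10  5
dp:     1  2  3  1  1  1  4  2
max dp = 4, so deletions = 8 − 4 = 4.

4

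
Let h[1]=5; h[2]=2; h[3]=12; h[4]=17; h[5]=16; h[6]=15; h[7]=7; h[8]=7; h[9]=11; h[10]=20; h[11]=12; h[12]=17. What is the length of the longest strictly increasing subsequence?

5

Track the smallest tail for each achievable length (strict):
5 → extends → [5]
2 → replaces 5 → [2]
12 → extends → [2, 12]
17 → extends → [2, 12, 17]
16 → replaces 17 → [2, 12, 16]
15 → replaces 16 → [2, 12, 15]
7 → replaces 12 → [2, 7, 15]
7 → already a tail → [2, 7, 15]
11 → replaces 15 → [2, 7, 11]
20 → extends → [2, 7, 11, 20]
12 → replaces 20 → [2, 7, 11, 12]
17 → extends → [2, 7, 11, 12, 17]
Five tails, so the longest strictly increasing subsequence has length 5 (e.g. 5, 7, 11, 12, 17).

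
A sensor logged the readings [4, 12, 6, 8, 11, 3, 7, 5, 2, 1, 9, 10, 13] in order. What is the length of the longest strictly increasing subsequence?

Track the smallest tail for each achievable length (strict):
4 → extends → [4]
12 → extends → [4, 12]
6 → replaces 12 → [4, 6]
8 → extends → [4, 6, 8]
11 → extends → [4, 6, 8, 11]
3 → replaces 4 → [3, 6, 8, 11]
7 → replaces 8 → [3, 6, 7, 11]
5 → replaces 6 → [3, 5, 7, 11]
2 → replaces 3 → [2, 5, 7, 11]
1 → replaces 2 → [1, 5, 7, 11]
9 → replaces 11 → [1, 5, 7, 9]
10 → extends → [1, 5, 7, 9, 10]
13 → extends → [1, 5, 7, 9, 10, 13]
Six tails, so the longest strictly increasing subsequence has length 6 (e.g. 4, 6, 8, 9, 10, 13).

6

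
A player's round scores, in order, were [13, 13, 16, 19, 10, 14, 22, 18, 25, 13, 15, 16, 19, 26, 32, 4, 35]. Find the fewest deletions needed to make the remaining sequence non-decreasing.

Fewest deletions = n − (longest non-decreasing subsequence).
Patience tails:
13 → extends → [13]
13 → extends → [13, 13]
16 → extends → [13, 13, 16]
19 → extends → [13, 13, 16, 19]
10 → replaces 13 → [10, 13, 16, 19]
14 → replaces 16 → [10, 13, 14, 19]
22 → extends → [10, 13, 14, 19, 22]
18 → replaces 19 → [10, 13, 14, 18, 22]
25 → extends → [10, 13, 14, 18, 22, 25]
13 → replaces 14 → [10, 13, 13, 18, 22, 25]
15 → replaces 18 → [10, 13, 13, 15, 22, 25]
16 → replaces 22 → [10, 13, 13, 15, 16, 25]
19 → replaces 25 → [10, 13, 13, 15, 16, 19]
26 → extends → [10, 13, 13, 15, 16, 19, 26]
32 → extends → [10, 13, 13, 15, 16, 19, 26, 32]
4 → replaces 10 → [4, 13, 13, 15, 16, 19, 26, 32]
35 → extends → [4, 13, 13, 15, 16, 19, 26, 32, 35]
Longest non-decreasing subsequence has length 9, so deletions = 17 − 9 = 8.

8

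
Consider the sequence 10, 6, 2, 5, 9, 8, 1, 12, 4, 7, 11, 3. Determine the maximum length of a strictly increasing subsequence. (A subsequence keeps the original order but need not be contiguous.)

Track the smallest tail for each achievable length (strict):
10 → extends → [10]
6 → replaces 10 → [6]
2 → replaces 6 → [2]
5 → extends → [2, 5]
9 → extends → [2, 5, 9]
8 → replaces 9 → [2, 5, 8]
1 → replaces 2 → [1, 5, 8]
12 → extends → [1, 5, 8, 12]
4 → replaces 5 → [1, 4, 8, 12]
7 → replaces 8 → [1, 4, 7, 12]
11 → replaces 12 → [1, 4, 7, 11]
3 → replaces 4 → [1, 3, 7, 11]
Four tails, so the longest strictly increasing subsequence has length 4 (e.g. 2, 5, 9, 12).

4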